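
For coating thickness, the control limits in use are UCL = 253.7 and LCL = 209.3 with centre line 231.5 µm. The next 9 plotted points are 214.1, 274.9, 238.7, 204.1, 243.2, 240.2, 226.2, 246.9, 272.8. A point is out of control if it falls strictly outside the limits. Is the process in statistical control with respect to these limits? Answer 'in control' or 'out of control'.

Compare each point to [209.3, 253.7]: sample 2 = 274.9 > UCL; sample 4 = 204.1 < LCL; sample 9 = 272.8 > UCL.

out of control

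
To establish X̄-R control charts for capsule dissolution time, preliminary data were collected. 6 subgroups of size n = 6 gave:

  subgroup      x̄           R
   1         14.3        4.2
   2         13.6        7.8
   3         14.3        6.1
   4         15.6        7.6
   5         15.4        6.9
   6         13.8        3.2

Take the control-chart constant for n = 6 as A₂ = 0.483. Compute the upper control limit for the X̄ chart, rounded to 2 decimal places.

17.38

X̄̄ = (14.3 + 13.6 + 14.3 + 15.6 + 15.4 + 13.8) / 6 = 87.0000 / 6 = 14.5000
R̄ = (4.2 + 7.8 + 6.1 + 7.6 + 6.9 + 3.2) / 6 = 35.8000 / 6 = 5.9667
UCL = X̄̄ + A₂·R̄ = 14.5000 + 0.483 × 5.9667 = 17.3819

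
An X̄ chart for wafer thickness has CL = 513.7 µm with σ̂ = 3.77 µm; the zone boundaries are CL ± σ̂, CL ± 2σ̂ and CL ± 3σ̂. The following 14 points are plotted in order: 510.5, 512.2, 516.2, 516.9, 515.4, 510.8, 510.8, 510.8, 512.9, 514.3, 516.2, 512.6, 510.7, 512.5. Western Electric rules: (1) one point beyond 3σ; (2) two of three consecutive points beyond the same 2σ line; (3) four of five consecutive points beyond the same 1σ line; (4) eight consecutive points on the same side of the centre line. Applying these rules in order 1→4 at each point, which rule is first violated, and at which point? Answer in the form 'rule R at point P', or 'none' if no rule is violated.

Zone of each point (C = within 1σ̂, B = 1σ̂–2σ̂, A = 2σ̂–3σ̂, * = beyond 3σ̂; sign = side of CL): 1:-C, 2:-C, 3:+C, 4:+C, 5:+C, 6:-C, 7:-C, 8:-C, 9:-C, 10:+C, 11:+C, 12:-C, 13:-C, 14:-C
No rule fires across all 14 points.

none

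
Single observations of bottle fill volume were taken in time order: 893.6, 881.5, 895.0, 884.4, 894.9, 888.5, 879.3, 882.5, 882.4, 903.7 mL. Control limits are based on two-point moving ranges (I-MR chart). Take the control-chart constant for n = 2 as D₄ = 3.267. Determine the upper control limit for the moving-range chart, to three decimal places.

31.545

Moving ranges: 12.1, 13.5, 10.6, 10.5, 6.4, 9.2, 3.2, 0.1, 21.3; M̄R̄ = 86.9000 / 9 = 9.6556
UCL_MR = D₄·M̄R̄ = 3.267 × 9.6556 = 31.5447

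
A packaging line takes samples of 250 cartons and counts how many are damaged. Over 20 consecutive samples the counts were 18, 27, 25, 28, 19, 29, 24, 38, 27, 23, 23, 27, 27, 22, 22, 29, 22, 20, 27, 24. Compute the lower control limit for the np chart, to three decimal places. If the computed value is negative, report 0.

10.807

p̄ = Σdᵢ / (k·n) = 501 / (20 × 250) = 0.10020
LCL = np̄ − 3·√(np̄(1−p̄)) = 25.0500 − 3 × 4.7476 = 10.8071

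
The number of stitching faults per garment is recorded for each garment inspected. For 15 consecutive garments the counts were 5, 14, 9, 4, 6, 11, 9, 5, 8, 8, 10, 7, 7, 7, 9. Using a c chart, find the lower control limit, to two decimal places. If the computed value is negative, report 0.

0.00

c̄ = (5 + 14 + 9 + 4 + 6 + 11 + 9 + 5 + 8 + 8 + 10 + 7 + 7 + 7 + 9) / 15 = 119 / 15 = 7.9333
LCL = c̄ − 3√c̄ = 7.9333 − 3 × 2.8166 = -0.5165 → 0 (cannot be negative)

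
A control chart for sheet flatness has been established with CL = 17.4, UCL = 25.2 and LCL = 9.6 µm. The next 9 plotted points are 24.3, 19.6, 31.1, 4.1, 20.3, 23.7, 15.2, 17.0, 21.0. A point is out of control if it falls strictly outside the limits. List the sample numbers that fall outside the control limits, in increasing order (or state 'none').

Compare each point to [9.6, 25.2]: sample 3 = 31.1 > UCL; sample 4 = 4.1 < LCL.

3, 4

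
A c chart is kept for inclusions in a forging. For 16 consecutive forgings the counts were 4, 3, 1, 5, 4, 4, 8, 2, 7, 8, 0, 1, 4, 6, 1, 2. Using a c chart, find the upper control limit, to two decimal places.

9.56

c̄ = (4 + 3 + 1 + 5 + 4 + 4 + 8 + 2 + 7 + 8 + 0 + 1 + 4 + 6 + 1 + 2) / 16 = 60 / 16 = 3.7500
UCL = c̄ + 3√c̄ = 3.7500 + 3 × √3.7500 = 3.7500 + 3 × 1.9365 = 9.5595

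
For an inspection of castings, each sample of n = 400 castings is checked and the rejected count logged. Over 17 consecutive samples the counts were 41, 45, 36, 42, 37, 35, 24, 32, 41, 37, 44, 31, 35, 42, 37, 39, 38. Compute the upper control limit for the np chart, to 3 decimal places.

54.882

p̄ = Σdᵢ / (k·n) = 636 / (17 × 400) = 0.09353
UCL = np̄ + 3·√(np̄(1−p̄)) = 37.4118 + 3 × √(37.4118×0.90647) = 37.4118 + 3 × 5.8235 = 54.8821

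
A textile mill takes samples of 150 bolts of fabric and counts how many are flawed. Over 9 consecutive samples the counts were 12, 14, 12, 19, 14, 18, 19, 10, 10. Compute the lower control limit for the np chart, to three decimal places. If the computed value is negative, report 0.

p̄ = Σdᵢ / (k·n) = 128 / (9 × 150) = 0.09481
LCL = np̄ − 3·√(np̄(1−p̄)) = 14.2222 − 3 × 3.5880 = 3.4582

3.458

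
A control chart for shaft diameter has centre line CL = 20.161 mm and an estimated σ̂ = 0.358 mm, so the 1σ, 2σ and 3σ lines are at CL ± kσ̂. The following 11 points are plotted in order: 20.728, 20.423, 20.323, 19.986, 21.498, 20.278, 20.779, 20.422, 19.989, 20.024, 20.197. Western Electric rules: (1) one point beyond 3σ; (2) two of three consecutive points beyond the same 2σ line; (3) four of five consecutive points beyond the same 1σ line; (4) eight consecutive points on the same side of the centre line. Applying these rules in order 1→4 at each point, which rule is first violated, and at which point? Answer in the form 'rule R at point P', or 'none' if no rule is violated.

rule 1 at point 5

Zone of each point (C = within 1σ̂, B = 1σ̂–2σ̂, A = 2σ̂–3σ̂, * = beyond 3σ̂; sign = side of CL): 1:+B, 2:+C, 3:+C, 4:-C, 5:+*, 6:+C, 7:+B, 8:+C, 9:-C, 10:-C, 11:+C
Rule 1 (one point beyond the 3σ limits) is satisfied at point 5.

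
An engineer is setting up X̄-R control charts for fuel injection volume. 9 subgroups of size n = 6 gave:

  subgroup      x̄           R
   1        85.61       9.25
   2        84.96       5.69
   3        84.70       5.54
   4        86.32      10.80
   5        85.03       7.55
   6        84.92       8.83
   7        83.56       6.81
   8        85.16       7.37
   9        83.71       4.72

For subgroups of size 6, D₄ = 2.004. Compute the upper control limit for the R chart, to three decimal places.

R̄ = (9.25 + 5.69 + 5.54 + 10.80 + 7.55 + 8.83 + 6.81 + 7.37 + 4.72) / 9 = 66.5600 / 9 = 7.3956
UCL_R = D₄·R̄ = 2.004 × 7.3956 = 14.8207

14.821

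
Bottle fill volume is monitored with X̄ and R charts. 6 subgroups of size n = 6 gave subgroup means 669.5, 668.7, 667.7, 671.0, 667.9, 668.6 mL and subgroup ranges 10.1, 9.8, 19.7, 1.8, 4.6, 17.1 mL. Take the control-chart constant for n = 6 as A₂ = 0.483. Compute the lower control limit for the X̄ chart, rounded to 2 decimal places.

X̄̄ = (669.5 + 668.7 + 667.7 + 671.0 + 667.9 + 668.6) / 6 = 4013.4000 / 6 = 668.9000
R̄ = (10.1 + 9.8 + 19.7 + 1.8 + 4.6 + 17.1) / 6 = 63.1000 / 6 = 10.5167
LCL = X̄̄ − A₂·R̄ = 668.9000 − 0.483 × 10.5167 = 663.8204

663.82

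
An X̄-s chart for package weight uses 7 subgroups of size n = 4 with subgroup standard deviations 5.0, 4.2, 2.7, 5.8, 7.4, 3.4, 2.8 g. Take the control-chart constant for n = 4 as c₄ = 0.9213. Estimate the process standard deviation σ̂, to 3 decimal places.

s̄ = (5.0 + 4.2 + 2.7 + 5.8 + 7.4 + 3.4 + 2.8) / 7 = 4.4714
σ̂ = s̄ / c₄ = 4.4714 / 0.9213 = 4.8534

4.853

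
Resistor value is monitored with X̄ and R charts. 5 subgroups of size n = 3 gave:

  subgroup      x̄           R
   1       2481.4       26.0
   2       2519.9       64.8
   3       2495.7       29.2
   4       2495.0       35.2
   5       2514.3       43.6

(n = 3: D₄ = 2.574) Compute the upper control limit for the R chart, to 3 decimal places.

R̄ = (26.0 + 64.8 + 29.2 + 35.2 + 43.6) / 5 = 198.8000 / 5 = 39.7600
UCL_R = D₄·R̄ = 2.574 × 39.7600 = 102.3422

102.342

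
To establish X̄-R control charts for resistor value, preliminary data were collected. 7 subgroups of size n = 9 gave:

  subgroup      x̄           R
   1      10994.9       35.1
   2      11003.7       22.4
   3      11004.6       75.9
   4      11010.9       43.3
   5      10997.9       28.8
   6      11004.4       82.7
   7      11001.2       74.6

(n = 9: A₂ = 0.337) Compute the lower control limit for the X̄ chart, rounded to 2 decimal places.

X̄̄ = (10994.9 + 11003.7 + 11004.6 + 11010.9 + 10997.9 + 11004.4 + 11001.2) / 7 = 77017.6000 / 7 = 11002.5143
R̄ = (35.1 + 22.4 + 75.9 + 43.3 + 28.8 + 82.7 + 74.6) / 7 = 362.8000 / 7 = 51.8286
LCL = X̄̄ − A₂·R̄ = 11002.5143 − 0.337 × 51.8286 = 10985.0481

10985.05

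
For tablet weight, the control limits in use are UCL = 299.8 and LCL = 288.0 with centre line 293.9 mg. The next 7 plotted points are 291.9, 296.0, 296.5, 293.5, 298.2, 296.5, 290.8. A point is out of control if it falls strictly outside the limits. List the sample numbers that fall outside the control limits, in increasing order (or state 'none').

All 7 points lie within [288.0, 299.8].

none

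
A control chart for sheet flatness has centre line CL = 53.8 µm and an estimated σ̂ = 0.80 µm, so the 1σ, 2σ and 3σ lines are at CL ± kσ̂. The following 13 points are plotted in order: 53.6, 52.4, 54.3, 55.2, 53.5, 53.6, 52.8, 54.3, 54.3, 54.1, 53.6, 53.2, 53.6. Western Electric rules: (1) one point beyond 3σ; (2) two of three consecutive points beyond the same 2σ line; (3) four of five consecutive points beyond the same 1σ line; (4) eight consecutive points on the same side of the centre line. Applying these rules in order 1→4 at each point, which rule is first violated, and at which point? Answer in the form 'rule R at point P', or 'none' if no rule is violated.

none

Zone of each point (C = within 1σ̂, B = 1σ̂–2σ̂, A = 2σ̂–3σ̂, * = beyond 3σ̂; sign = side of CL): 1:-C, 2:-B, 3:+C, 4:+B, 5:-C, 6:-C, 7:-B, 8:+C, 9:+C, 10:+C, 11:-C, 12:-C, 13:-C
No rule fires across all 13 points.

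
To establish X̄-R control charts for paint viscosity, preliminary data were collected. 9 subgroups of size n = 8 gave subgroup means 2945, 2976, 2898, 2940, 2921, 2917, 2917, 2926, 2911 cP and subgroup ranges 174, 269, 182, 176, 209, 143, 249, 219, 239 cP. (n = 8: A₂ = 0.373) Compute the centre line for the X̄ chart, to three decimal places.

X̄̄ = (2945 + 2976 + 2898 + 2940 + 2921 + 2917 + 2917 + 2926 + 2911) / 9 = 26351.0000 / 9 = 2927.8889
CL = X̄̄ = 2927.8889

2927.889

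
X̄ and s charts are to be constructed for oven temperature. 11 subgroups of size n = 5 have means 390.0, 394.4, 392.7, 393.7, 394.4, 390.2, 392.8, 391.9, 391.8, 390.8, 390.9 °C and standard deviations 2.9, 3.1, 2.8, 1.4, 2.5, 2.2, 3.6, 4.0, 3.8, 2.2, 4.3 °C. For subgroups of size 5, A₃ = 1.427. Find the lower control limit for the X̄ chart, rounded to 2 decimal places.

387.89

X̄̄ = (390.0 + 394.4 + 392.7 + 393.7 + 394.4 + 390.2 + 392.8 + 391.9 + 391.8 + 390.8 + 390.9) / 11 = 392.1455
s̄ = (2.9 + 3.1 + 2.8 + 1.4 + 2.5 + 2.2 + 3.6 + 4.0 + 3.8 + 2.2 + 4.3) / 11 = 2.9818
LCL = X̄̄ − A₃·s̄ = 392.1455 − 1.427 × 2.9818 = 387.8904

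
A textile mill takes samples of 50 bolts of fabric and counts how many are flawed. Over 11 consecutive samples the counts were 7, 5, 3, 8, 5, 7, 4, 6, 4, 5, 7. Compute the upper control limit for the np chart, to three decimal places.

12.207

p̄ = Σdᵢ / (k·n) = 61 / (11 × 50) = 0.11091
UCL = np̄ + 3·√(np̄(1−p̄)) = 5.5455 + 3 × √(5.5455×0.88909) = 5.5455 + 3 × 2.2205 = 12.2068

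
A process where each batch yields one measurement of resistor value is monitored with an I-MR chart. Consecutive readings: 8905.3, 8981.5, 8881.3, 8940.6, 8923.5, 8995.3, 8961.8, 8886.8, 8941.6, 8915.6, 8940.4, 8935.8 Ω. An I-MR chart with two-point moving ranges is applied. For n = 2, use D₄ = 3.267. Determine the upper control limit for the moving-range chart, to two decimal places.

161.36

Moving ranges: 76.2, 100.2, 59.3, 17.1, 71.8, 33.5, 75.0, 54.8, 26.0, 24.8, 4.6; M̄R̄ = 543.3000 / 11 = 49.3909
UCL_MR = D₄·M̄R̄ = 3.267 × 49.3909 = 161.3601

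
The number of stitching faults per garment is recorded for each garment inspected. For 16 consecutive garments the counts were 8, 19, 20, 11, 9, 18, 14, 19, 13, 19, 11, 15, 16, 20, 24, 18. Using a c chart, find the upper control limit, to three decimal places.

27.828

c̄ = (8 + 19 + 20 + 11 + 9 + 18 + 14 + 19 + 13 + 19 + 11 + 15 + 16 + 20 + 24 + 18) / 16 = 254 / 16 = 15.8750
UCL = c̄ + 3√c̄ = 15.8750 + 3 × √15.8750 = 15.8750 + 3 × 3.9843 = 27.8280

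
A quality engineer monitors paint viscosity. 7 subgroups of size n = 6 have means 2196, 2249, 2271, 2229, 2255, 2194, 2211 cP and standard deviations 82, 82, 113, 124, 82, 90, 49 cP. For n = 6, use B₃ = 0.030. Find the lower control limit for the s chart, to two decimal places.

2.67

s̄ = (82 + 82 + 113 + 124 + 82 + 90 + 49) / 7 = 88.8571
LCL_s = B₃·s̄ = 0.030 × 88.8571 = 2.6657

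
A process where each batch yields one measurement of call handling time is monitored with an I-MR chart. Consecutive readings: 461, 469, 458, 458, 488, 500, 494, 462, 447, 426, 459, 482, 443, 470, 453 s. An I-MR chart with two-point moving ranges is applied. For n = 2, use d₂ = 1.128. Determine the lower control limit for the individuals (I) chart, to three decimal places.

X̄ = (461 + 469 + 458 + 458 + 488 + 500 + 494 + 462 + 447 + 426 + 459 + 482 + 443 + 470 + 453) / 15 = 464.6667
Moving ranges: 8, 11, 0, 30, 12, 6, 32, 15, 21, 33, 23, 39, 27, 17; M̄R̄ = 274.0000 / 14 = 19.5714
LCL = X̄ − 3·M̄R̄/d₂ = 464.6667 − 3 × 19.5714 / 1.128 = 412.6150

412.615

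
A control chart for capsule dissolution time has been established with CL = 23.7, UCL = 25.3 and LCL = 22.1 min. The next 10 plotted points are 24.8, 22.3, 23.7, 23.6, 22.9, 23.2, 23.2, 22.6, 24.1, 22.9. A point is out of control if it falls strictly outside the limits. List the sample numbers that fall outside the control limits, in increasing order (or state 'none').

All 10 points lie within [22.1, 25.3].

none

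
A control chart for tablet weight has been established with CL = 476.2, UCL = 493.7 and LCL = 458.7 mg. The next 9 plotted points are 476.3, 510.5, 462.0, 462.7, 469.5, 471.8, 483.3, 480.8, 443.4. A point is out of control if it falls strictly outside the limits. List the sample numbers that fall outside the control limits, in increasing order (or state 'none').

2, 9

Compare each point to [458.7, 493.7]: sample 2 = 510.5 > UCL; sample 9 = 443.4 < LCL.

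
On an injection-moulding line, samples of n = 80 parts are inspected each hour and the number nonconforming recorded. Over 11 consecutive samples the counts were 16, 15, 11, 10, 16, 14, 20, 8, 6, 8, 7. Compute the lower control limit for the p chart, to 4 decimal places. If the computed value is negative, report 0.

p̄ = Σdᵢ / (k·n) = 131 / (11 × 80) = 0.14886
LCL = p̄ − 3·√(p̄(1−p̄)/n) = 0.14886 − 3 × 0.03980 = 0.02947

0.0295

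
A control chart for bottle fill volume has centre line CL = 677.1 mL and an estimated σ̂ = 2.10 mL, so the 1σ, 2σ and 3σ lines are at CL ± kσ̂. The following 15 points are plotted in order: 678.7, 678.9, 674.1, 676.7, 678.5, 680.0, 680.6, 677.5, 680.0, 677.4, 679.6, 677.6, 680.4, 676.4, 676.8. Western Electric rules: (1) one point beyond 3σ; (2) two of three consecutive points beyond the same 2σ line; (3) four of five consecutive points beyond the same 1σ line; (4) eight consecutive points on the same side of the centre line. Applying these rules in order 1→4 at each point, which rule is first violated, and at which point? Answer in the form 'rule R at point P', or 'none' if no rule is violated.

Zone of each point (C = within 1σ̂, B = 1σ̂–2σ̂, A = 2σ̂–3σ̂, * = beyond 3σ̂; sign = side of CL): 1:+C, 2:+C, 3:-B, 4:-C, 5:+C, 6:+B, 7:+B, 8:+C, 9:+B, 10:+C, 11:+B, 12:+C, 13:+B, 14:-C, 15:-C
Rule 4 (eight consecutive points on the same side of the centre line) is satisfied at point 12.

rule 4 at point 12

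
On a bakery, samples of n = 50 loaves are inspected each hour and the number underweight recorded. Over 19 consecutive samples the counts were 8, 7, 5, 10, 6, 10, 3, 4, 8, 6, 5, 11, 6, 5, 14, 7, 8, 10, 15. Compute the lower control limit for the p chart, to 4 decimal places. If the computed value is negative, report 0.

p̄ = Σdᵢ / (k·n) = 148 / (19 × 50) = 0.15579
LCL = p̄ − 3·√(p̄(1−p̄)/n) = 0.15579 − 3 × 0.05129 = 0.00193

0.0019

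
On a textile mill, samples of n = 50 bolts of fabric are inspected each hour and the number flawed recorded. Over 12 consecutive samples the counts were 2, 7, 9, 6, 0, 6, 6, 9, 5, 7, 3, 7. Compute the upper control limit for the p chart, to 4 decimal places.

p̄ = Σdᵢ / (k·n) = 67 / (12 × 50) = 0.11167
UCL = p̄ + 3·√(p̄(1−p̄)/n) = 0.11167 + 3 × √(0.11167×0.88833/50) = 0.11167 + 3 × 0.04454 = 0.24529

0.2453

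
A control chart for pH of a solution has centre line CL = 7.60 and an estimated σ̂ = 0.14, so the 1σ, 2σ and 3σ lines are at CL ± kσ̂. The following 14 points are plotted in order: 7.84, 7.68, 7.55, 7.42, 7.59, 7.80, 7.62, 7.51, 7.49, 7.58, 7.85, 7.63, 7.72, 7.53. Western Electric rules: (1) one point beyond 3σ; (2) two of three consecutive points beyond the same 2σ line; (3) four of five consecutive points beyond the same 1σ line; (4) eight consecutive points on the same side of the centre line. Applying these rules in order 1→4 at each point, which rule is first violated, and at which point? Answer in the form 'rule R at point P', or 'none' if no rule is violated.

none

Zone of each point (C = within 1σ̂, B = 1σ̂–2σ̂, A = 2σ̂–3σ̂, * = beyond 3σ̂; sign = side of CL): 1:+B, 2:+C, 3:-C, 4:-B, 5:-C, 6:+B, 7:+C, 8:-C, 9:-C, 10:-C, 11:+B, 12:+C, 13:+C, 14:-C
No rule fires across all 14 points.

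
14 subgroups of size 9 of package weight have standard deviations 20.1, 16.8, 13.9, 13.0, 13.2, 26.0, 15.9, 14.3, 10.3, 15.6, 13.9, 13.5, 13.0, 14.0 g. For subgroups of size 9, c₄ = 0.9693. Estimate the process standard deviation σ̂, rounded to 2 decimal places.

s̄ = (20.1 + 16.8 + 13.9 + 13.0 + 13.2 + 26.0 + 15.9 + 14.3 + 10.3 + 15.6 + 13.9 + 13.5 + 13.0 + 14.0) / 14 = 15.2500
σ̂ = s̄ / c₄ = 15.2500 / 0.9693 = 15.7330

15.73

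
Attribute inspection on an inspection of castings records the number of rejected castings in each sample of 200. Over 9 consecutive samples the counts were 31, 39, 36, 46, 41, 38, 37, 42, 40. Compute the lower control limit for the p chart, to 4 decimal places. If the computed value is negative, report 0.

0.1105

p̄ = Σdᵢ / (k·n) = 350 / (9 × 200) = 0.19444
LCL = p̄ − 3·√(p̄(1−p̄)/n) = 0.19444 − 3 × 0.02799 = 0.11049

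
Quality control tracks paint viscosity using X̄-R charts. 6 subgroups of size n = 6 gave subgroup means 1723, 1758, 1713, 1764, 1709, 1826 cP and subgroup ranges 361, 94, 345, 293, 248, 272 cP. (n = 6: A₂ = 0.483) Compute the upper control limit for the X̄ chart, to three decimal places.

X̄̄ = (1723 + 1758 + 1713 + 1764 + 1709 + 1826) / 6 = 10493.0000 / 6 = 1748.8333
R̄ = (361 + 94 + 345 + 293 + 248 + 272) / 6 = 1613.0000 / 6 = 268.8333
UCL = X̄̄ + A₂·R̄ = 1748.8333 + 0.483 × 268.8333 = 1878.6798

1878.680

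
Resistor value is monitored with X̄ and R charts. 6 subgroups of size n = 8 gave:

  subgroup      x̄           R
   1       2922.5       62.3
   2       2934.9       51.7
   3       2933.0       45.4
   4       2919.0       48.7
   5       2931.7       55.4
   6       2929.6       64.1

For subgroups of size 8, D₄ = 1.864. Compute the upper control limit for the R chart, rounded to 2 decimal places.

101.77

R̄ = (62.3 + 51.7 + 45.4 + 48.7 + 55.4 + 64.1) / 6 = 327.6000 / 6 = 54.6000
UCL_R = D₄·R̄ = 1.864 × 54.6000 = 101.7744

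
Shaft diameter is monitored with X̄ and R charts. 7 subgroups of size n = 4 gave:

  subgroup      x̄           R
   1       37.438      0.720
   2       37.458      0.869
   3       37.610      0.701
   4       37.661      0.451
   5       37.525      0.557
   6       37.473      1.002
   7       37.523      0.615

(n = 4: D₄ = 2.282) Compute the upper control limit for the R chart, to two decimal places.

R̄ = (0.720 + 0.869 + 0.701 + 0.451 + 0.557 + 1.002 + 0.615) / 7 = 4.9150 / 7 = 0.7021
UCL_R = D₄·R̄ = 2.282 × 0.7021 = 1.6023

1.60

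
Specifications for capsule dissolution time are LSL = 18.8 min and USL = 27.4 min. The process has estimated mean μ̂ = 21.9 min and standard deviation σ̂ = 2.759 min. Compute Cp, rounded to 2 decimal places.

0.52

Cp = (USL − LSL) / (6σ̂) = (27.4 − 18.8) / (6 × 2.759) = 8.6000 / 16.5540 = 0.5195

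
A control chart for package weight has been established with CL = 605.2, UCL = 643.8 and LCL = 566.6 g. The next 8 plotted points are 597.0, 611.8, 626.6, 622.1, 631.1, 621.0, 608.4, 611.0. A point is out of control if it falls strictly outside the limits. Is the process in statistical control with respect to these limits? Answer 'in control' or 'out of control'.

in control

All 8 points lie within [566.6, 643.8].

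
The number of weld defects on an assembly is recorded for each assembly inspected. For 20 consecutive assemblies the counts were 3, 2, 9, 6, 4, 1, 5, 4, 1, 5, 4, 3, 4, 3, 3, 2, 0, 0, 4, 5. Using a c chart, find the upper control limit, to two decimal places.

8.93

c̄ = (3 + 2 + 9 + 6 + 4 + 1 + 5 + 4 + 1 + 5 + 4 + 3 + 4 + 3 + 3 + 2 + 0 + 0 + 4 + 5) / 20 = 68 / 20 = 3.4000
UCL = c̄ + 3√c̄ = 3.4000 + 3 × √3.4000 = 3.4000 + 3 × 1.8439 = 8.9317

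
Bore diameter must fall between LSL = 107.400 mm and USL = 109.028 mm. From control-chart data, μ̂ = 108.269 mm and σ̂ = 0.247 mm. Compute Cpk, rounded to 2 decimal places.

1.02

Cpu = (USL − μ̂) / (3σ̂) = (109.028 − 108.269) / (3 × 0.247) = 1.0243; Cpl = (μ̂ − LSL) / (3σ̂) = (108.269 − 107.400) / (3 × 0.247) = 1.1727; Cpk = min(Cpu, Cpl) = 1.0243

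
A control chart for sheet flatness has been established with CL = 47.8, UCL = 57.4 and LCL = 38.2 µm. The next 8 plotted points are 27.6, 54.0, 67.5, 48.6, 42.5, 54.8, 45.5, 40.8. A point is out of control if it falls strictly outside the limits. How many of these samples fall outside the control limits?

2

Compare each point to [38.2, 57.4]: sample 1 = 27.6 < LCL; sample 3 = 67.5 > UCL.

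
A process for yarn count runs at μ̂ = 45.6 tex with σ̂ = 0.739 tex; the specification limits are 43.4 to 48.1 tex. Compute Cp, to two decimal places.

Cp = (USL − LSL) / (6σ̂) = (48.1 − 43.4) / (6 × 0.739) = 4.7000 / 4.4340 = 1.0600

1.06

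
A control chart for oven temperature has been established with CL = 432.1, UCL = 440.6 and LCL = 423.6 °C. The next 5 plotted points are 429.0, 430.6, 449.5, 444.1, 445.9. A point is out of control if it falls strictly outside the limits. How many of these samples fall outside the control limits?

3

Compare each point to [423.6, 440.6]: sample 3 = 449.5 > UCL; sample 4 = 444.1 > UCL; sample 5 = 445.9 > UCL.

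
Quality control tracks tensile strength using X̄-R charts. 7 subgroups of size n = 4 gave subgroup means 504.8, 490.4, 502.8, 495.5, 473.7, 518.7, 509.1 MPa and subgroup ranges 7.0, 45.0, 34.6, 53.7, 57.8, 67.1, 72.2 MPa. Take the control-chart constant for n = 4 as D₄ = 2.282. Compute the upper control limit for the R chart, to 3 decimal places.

109.992

R̄ = (7.0 + 45.0 + 34.6 + 53.7 + 57.8 + 67.1 + 72.2) / 7 = 337.4000 / 7 = 48.2000
UCL_R = D₄·R̄ = 2.282 × 48.2000 = 109.9924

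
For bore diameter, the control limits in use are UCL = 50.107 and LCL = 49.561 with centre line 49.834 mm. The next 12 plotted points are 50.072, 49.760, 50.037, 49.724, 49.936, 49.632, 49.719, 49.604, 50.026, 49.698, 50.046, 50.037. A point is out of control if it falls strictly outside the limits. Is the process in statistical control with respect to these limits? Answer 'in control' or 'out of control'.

in control

All 12 points lie within [49.561, 50.107].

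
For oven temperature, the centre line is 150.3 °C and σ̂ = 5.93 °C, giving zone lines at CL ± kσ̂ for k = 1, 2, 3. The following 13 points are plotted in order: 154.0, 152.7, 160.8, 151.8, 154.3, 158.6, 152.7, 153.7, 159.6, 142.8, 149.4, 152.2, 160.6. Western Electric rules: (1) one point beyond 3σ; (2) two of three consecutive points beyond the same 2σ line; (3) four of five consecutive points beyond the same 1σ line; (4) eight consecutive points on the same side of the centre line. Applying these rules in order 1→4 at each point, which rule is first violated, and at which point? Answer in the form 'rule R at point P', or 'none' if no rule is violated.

rule 4 at point 8

Zone of each point (C = within 1σ̂, B = 1σ̂–2σ̂, A = 2σ̂–3σ̂, * = beyond 3σ̂; sign = side of CL): 1:+C, 2:+C, 3:+B, 4:+C, 5:+C, 6:+B, 7:+C, 8:+C, 9:+B, 10:-B, 11:-C, 12:+C, 13:+B
Rule 4 (eight consecutive points on the same side of the centre line) is satisfied at point 8.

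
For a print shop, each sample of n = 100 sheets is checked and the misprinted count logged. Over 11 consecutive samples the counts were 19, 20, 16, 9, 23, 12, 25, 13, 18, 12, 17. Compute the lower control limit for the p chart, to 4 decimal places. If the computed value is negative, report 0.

p̄ = Σdᵢ / (k·n) = 184 / (11 × 100) = 0.16727
LCL = p̄ − 3·√(p̄(1−p̄)/n) = 0.16727 − 3 × 0.03732 = 0.05531

0.0553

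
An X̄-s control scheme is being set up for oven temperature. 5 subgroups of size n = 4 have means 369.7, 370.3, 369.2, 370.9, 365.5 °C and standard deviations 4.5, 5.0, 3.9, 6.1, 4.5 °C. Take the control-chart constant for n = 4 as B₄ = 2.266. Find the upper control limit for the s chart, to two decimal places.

10.88

s̄ = (4.5 + 5.0 + 3.9 + 6.1 + 4.5) / 5 = 4.8000
UCL_s = B₄·s̄ = 2.266 × 4.8000 = 10.8768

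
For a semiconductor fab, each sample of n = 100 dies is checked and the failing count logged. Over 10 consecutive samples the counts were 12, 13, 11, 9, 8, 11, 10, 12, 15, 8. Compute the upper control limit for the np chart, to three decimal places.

20.249

p̄ = Σdᵢ / (k·n) = 109 / (10 × 100) = 0.10900
UCL = np̄ + 3·√(np̄(1−p̄)) = 10.9000 + 3 × √(10.9000×0.89100) = 10.9000 + 3 × 3.1164 = 20.2492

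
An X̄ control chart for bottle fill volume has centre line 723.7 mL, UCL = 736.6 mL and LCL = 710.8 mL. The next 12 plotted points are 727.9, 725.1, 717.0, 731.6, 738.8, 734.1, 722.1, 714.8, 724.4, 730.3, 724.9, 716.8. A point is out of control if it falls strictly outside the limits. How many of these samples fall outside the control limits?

1

Compare each point to [710.8, 736.6]: sample 5 = 738.8 > UCL.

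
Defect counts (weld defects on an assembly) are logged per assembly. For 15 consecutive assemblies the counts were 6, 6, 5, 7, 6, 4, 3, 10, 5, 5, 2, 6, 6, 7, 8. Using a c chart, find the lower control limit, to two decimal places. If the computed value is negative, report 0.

0.00

c̄ = (6 + 6 + 5 + 7 + 6 + 4 + 3 + 10 + 5 + 5 + 2 + 6 + 6 + 7 + 8) / 15 = 86 / 15 = 5.7333
LCL = c̄ − 3√c̄ = 5.7333 − 3 × 2.3944 = -1.4500 → 0 (cannot be negative)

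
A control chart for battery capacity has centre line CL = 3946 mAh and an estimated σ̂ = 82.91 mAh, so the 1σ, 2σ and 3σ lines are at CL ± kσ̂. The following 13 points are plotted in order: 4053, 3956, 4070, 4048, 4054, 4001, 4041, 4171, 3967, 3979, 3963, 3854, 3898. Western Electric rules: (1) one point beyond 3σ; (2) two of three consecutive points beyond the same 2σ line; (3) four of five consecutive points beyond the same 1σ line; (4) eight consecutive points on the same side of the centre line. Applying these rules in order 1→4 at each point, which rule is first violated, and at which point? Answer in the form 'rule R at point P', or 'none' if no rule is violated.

Zone of each point (C = within 1σ̂, B = 1σ̂–2σ̂, A = 2σ̂–3σ̂, * = beyond 3σ̂; sign = side of CL): 1:+B, 2:+C, 3:+B, 4:+B, 5:+B, 6:+C, 7:+B, 8:+A, 9:+C, 10:+C, 11:+C, 12:-B, 13:-C
Rule 3 (four of five consecutive points beyond the same 1σ limit) is satisfied at point 5.

rule 3 at point 5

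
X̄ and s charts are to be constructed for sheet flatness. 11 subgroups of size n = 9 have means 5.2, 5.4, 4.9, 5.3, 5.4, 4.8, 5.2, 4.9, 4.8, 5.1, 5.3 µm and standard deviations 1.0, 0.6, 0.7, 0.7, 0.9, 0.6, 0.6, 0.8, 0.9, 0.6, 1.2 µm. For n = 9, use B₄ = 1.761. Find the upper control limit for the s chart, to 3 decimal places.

s̄ = (1.0 + 0.6 + 0.7 + 0.7 + 0.9 + 0.6 + 0.6 + 0.8 + 0.9 + 0.6 + 1.2) / 11 = 0.7818
UCL_s = B₄·s̄ = 1.761 × 0.7818 = 1.3768

1.377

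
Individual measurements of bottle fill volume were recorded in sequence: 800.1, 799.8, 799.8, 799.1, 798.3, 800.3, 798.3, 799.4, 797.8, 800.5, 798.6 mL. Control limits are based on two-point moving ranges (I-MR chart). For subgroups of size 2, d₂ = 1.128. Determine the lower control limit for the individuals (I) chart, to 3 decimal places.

795.789

X̄ = (800.1 + 799.8 + 799.8 + 799.1 + 798.3 + 800.3 + 798.3 + 799.4 + 797.8 + 800.5 + 798.6) / 11 = 799.2727
Moving ranges: 0.3, 0.0, 0.7, 0.8, 2.0, 2.0, 1.1, 1.6, 2.7, 1.9; M̄R̄ = 13.1000 / 10 = 1.3100
LCL = X̄ − 3·M̄R̄/d₂ = 799.2727 − 3 × 1.3100 / 1.128 = 795.7887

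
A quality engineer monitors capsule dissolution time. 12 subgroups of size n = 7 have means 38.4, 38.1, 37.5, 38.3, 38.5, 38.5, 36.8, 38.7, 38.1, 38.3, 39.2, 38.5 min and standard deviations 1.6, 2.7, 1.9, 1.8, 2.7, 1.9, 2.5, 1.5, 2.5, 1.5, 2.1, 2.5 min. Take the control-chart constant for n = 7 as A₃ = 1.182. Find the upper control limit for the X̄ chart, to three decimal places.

40.724

X̄̄ = (38.4 + 38.1 + 37.5 + 38.3 + 38.5 + 38.5 + 36.8 + 38.7 + 38.1 + 38.3 + 39.2 + 38.5) / 12 = 38.2417
s̄ = (1.6 + 2.7 + 1.9 + 1.8 + 2.7 + 1.9 + 2.5 + 1.5 + 2.5 + 1.5 + 2.1 + 2.5) / 12 = 2.1000
UCL = X̄̄ + A₃·s̄ = 38.2417 + 1.182 × 2.1000 = 40.7239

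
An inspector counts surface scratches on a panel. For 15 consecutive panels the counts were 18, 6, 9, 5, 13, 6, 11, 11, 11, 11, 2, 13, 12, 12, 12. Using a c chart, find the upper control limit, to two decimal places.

c̄ = (18 + 6 + 9 + 5 + 13 + 6 + 11 + 11 + 11 + 11 + 2 + 13 + 12 + 12 + 12) / 15 = 152 / 15 = 10.1333
UCL = c̄ + 3√c̄ = 10.1333 + 3 × √10.1333 = 10.1333 + 3 × 3.1833 = 19.6832

19.68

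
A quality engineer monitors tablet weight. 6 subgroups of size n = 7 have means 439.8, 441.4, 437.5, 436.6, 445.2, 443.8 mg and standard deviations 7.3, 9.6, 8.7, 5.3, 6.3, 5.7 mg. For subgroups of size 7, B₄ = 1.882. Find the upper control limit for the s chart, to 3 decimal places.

13.456

s̄ = (7.3 + 9.6 + 8.7 + 5.3 + 6.3 + 5.7) / 6 = 7.1500
UCL_s = B₄·s̄ = 1.882 × 7.1500 = 13.4563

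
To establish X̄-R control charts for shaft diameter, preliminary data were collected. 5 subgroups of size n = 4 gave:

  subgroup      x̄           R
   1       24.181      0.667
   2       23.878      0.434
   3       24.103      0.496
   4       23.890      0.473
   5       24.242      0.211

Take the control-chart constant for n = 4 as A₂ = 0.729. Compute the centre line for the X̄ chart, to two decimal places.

X̄̄ = (24.181 + 23.878 + 24.103 + 23.890 + 24.242) / 5 = 120.2940 / 5 = 24.0588
CL = X̄̄ = 24.0588

24.06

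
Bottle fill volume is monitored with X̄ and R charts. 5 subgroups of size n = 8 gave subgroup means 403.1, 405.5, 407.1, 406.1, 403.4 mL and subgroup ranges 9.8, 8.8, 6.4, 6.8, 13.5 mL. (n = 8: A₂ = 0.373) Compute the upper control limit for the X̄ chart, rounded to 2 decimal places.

408.42

X̄̄ = (403.1 + 405.5 + 407.1 + 406.1 + 403.4) / 5 = 2025.2000 / 5 = 405.0400
R̄ = (9.8 + 8.8 + 6.4 + 6.8 + 13.5) / 5 = 45.3000 / 5 = 9.0600
UCL = X̄̄ + A₂·R̄ = 405.0400 + 0.373 × 9.0600 = 408.4194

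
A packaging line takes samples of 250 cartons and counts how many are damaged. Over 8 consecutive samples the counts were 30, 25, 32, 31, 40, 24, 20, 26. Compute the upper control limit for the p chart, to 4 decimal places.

0.1743

p̄ = Σdᵢ / (k·n) = 228 / (8 × 250) = 0.11400
UCL = p̄ + 3·√(p̄(1−p̄)/n) = 0.11400 + 3 × √(0.11400×0.88600/250) = 0.11400 + 3 × 0.02010 = 0.17430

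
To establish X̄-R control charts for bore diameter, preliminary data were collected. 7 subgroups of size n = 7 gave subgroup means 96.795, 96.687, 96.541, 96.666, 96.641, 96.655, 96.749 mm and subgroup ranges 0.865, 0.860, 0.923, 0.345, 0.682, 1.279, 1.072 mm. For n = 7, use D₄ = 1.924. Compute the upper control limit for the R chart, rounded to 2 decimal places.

R̄ = (0.865 + 0.860 + 0.923 + 0.345 + 0.682 + 1.279 + 1.072) / 7 = 6.0260 / 7 = 0.8609
UCL_R = D₄·R̄ = 1.924 × 0.8609 = 1.6563

1.66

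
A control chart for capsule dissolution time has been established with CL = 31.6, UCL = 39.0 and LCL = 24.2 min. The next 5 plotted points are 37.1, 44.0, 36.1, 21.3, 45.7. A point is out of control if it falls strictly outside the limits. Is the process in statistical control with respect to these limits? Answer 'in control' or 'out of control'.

Compare each point to [24.2, 39.0]: sample 2 = 44.0 > UCL; sample 4 = 21.3 < LCL; sample 5 = 45.7 > UCL.

out of control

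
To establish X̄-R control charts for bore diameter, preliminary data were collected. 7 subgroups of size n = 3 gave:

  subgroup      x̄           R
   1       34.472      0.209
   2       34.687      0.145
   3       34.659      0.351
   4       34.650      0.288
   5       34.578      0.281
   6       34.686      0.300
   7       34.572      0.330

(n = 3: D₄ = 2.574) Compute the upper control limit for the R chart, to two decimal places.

0.70

R̄ = (0.209 + 0.145 + 0.351 + 0.288 + 0.281 + 0.300 + 0.330) / 7 = 1.9040 / 7 = 0.2720
UCL_R = D₄·R̄ = 2.574 × 0.2720 = 0.7001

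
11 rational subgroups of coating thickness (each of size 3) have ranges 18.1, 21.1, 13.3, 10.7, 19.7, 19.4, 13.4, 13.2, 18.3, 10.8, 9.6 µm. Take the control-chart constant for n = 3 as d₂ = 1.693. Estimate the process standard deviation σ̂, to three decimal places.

R̄ = (18.1 + 21.1 + 13.3 + 10.7 + 19.7 + 19.4 + 13.4 + 13.2 + 18.3 + 10.8 + 9.6) / 11 = 15.2364
σ̂ = R̄ / d₂ = 15.2364 / 1.693 = 8.9996

9.000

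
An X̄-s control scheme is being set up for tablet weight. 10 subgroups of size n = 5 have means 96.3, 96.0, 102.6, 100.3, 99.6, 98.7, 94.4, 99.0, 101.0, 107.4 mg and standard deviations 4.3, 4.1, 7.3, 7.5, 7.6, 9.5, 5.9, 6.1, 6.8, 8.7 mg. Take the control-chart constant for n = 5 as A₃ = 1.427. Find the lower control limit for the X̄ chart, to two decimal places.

X̄̄ = (96.3 + 96.0 + 102.6 + 100.3 + 99.6 + 98.7 + 94.4 + 99.0 + 101.0 + 107.4) / 10 = 99.5300
s̄ = (4.3 + 4.1 + 7.3 + 7.5 + 7.6 + 9.5 + 5.9 + 6.1 + 6.8 + 8.7) / 10 = 6.7800
LCL = X̄̄ − A₃·s̄ = 99.5300 − 1.427 × 6.7800 = 89.8549

89.85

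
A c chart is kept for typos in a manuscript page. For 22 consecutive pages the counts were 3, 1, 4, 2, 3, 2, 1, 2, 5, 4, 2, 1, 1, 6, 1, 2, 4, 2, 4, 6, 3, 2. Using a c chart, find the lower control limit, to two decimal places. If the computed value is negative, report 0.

0.00

c̄ = (3 + 1 + 4 + 2 + 3 + 2 + 1 + 2 + 5 + 4 + 2 + 1 + 1 + 6 + 1 + 2 + 4 + 2 + 4 + 6 + 3 + 2) / 22 = 61 / 22 = 2.7727
LCL = c̄ − 3√c̄ = 2.7727 − 3 × 1.6652 = -2.2227 → 0 (cannot be negative)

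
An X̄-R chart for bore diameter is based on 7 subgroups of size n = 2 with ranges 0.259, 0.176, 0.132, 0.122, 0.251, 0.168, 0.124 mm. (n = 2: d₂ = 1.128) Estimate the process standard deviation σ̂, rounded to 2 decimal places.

R̄ = (0.259 + 0.176 + 0.132 + 0.122 + 0.251 + 0.168 + 0.124) / 7 = 0.1760
σ̂ = R̄ / d₂ = 0.1760 / 1.128 = 0.1560

0.16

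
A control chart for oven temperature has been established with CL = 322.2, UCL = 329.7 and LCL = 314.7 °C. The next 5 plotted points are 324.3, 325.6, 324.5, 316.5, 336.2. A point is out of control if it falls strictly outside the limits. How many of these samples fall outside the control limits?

Compare each point to [314.7, 329.7]: sample 5 = 336.2 > UCL.

1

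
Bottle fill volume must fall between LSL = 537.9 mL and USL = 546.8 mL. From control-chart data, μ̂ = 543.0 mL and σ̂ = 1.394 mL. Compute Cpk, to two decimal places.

Cpu = (USL − μ̂) / (3σ̂) = (546.8 − 543.0) / (3 × 1.394) = 0.9087; Cpl = (μ̂ − LSL) / (3σ̂) = (543.0 − 537.9) / (3 × 1.394) = 1.2195; Cpk = min(Cpu, Cpl) = 0.9087

0.91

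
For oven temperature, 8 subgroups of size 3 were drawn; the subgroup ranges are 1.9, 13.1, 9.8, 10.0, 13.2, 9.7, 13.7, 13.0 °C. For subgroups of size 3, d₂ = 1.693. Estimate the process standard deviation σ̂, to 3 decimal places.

6.232

R̄ = (1.9 + 13.1 + 9.8 + 10.0 + 13.2 + 9.7 + 13.7 + 13.0) / 8 = 10.5500
σ̂ = R̄ / d₂ = 10.5500 / 1.693 = 6.2315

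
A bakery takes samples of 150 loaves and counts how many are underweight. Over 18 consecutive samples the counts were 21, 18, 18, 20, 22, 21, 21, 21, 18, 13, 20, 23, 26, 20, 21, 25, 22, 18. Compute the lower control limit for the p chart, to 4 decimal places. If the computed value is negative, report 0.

0.0523

p̄ = Σdᵢ / (k·n) = 368 / (18 × 150) = 0.13630
LCL = p̄ − 3·√(p̄(1−p̄)/n) = 0.13630 − 3 × 0.02801 = 0.05225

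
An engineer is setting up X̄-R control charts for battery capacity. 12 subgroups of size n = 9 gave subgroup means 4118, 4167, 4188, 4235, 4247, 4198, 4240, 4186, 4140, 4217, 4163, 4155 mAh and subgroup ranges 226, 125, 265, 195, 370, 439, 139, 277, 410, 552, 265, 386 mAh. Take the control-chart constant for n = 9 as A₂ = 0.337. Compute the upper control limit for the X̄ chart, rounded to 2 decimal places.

4290.31

X̄̄ = (4118 + 4167 + 4188 + 4235 + 4247 + 4198 + 4240 + 4186 + 4140 + 4217 + 4163 + 4155) / 12 = 50254.0000 / 12 = 4187.8333
R̄ = (226 + 125 + 265 + 195 + 370 + 439 + 139 + 277 + 410 + 552 + 265 + 386) / 12 = 3649.0000 / 12 = 304.0833
UCL = X̄̄ + A₂·R̄ = 4187.8333 + 0.337 × 304.0833 = 4290.3094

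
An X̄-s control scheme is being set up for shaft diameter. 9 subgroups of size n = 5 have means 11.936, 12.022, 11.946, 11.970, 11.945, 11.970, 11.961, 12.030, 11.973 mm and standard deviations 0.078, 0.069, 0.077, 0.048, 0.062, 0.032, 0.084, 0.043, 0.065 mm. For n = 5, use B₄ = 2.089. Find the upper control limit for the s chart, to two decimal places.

s̄ = (0.078 + 0.069 + 0.077 + 0.048 + 0.062 + 0.032 + 0.084 + 0.043 + 0.065) / 9 = 0.0620
UCL_s = B₄·s̄ = 2.089 × 0.0620 = 0.1295

0.13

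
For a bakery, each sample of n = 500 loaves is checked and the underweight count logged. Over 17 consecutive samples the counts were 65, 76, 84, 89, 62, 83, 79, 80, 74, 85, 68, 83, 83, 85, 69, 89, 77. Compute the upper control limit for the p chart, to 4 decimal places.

p̄ = Σdᵢ / (k·n) = 1331 / (17 × 500) = 0.15659
UCL = p̄ + 3·√(p̄(1−p̄)/n) = 0.15659 + 3 × √(0.15659×0.84341/500) = 0.15659 + 3 × 0.01625 = 0.20535

0.2053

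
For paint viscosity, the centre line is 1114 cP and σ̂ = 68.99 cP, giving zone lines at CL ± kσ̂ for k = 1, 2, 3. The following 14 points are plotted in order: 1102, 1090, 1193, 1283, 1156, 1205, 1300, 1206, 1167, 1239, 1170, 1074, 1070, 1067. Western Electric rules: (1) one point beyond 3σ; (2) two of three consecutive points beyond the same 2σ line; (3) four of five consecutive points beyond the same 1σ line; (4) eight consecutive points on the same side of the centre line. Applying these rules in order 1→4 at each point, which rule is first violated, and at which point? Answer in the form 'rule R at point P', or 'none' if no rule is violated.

rule 3 at point 7

Zone of each point (C = within 1σ̂, B = 1σ̂–2σ̂, A = 2σ̂–3σ̂, * = beyond 3σ̂; sign = side of CL): 1:-C, 2:-C, 3:+B, 4:+A, 5:+C, 6:+B, 7:+A, 8:+B, 9:+C, 10:+B, 11:+C, 12:-C, 13:-C, 14:-C
Rule 3 (four of five consecutive points beyond the same 1σ limit) is satisfied at point 7.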